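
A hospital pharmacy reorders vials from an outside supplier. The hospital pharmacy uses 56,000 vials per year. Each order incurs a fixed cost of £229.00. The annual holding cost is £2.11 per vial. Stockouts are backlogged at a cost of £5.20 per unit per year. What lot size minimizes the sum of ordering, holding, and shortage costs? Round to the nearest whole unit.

With planned backorders, Q* = √(2DS/H) · √((H+B)/B).
√(2DS/H) = √(2 × 56,000 × 229 / 2.11) = 3486.467.
√((H+B)/B) = √((2.11+5.2)/5.2) = 1.1857.
Q* ≈ 4133.734.

Q* ≈ 4,134 vials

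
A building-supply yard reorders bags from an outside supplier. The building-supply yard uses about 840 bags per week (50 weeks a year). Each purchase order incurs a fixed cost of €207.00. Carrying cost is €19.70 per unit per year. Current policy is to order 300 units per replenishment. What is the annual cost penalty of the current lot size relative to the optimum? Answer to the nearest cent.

Annual demand D = 840 × 50 = 42,000.
EOQ = √(2DS/H) = √(2 × 42,000 × 207 / 19.7) ≈ 939.49.
Cost at Q* = (D/Q*)S + (Q*/2)H = √(2DSH) ≈ €18,507.93.
Cost at Q = 300: (42,000/300)×207 + (300/2)×19.7 = €28,980.00 + €2,955.00 = €31,935.00.
Excess = €31,935.00 − €18,507.93 = €13,427.07.

Extra cost ≈ €13,427.07 per year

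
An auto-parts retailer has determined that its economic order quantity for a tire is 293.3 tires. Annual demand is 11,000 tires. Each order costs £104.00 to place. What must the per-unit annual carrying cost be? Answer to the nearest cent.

The basic EOQ model gives Q* = √(2DS/H); rearrange for the unknown.
From Q* = √(2DS/H): H = 2DS / Q*² = 2 × 11,000 × 104 / 293.3² = 26.5970.

H ≈ £26.60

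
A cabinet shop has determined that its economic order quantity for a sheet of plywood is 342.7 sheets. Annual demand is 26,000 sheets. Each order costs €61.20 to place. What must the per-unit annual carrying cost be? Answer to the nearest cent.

H ≈ €27.10

The basic EOQ model gives Q* = √(2DS/H); rearrange for the unknown.
From Q* = √(2DS/H): H = 2DS / Q*² = 2 × 26,000 × 61.2 / 342.7² = 27.0973.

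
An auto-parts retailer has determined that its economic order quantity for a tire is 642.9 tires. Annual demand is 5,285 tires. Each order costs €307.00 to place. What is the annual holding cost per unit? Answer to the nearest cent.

Squaring Q* = √(2DS/H) gives Q*² = 2DS/H.
From Q* = √(2DS/H): H = 2DS / Q*² = 2 × 5,285 × 307 / 642.9² = 7.8510.

H ≈ €7.85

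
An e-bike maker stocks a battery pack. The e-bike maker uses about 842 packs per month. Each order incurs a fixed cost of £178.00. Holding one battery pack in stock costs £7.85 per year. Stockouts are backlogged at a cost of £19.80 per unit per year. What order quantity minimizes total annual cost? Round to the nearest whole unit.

Annual demand D = 842 × 12 = 10,104.
With planned backorders, Q* = √(2DS/H) · √((H+B)/B).
√(2DS/H) = √(2 × 10,104 × 178 / 7.85) = 676.919.
√((H+B)/B) = √((7.85+19.8)/19.8) = 1.1817.
Q* ≈ 799.930.

Q* ≈ 800 packs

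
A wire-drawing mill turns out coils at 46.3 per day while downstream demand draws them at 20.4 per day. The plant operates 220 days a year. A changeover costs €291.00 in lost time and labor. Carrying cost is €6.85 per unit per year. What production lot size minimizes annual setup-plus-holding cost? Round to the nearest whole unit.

Annual demand D = 20.4 × 220 = 4,488.
Production build-up factor (1 − d/p) = 1 − 20.4/46.3 = 0.5594.
Q* = √(2DS / (H(1 − d/p))) = √(2 × 4,488 × 291 / (6.85 × 0.5594)).
= √(2,612,016 / 3.8319) ≈ 825.626.

Q* ≈ 826 coils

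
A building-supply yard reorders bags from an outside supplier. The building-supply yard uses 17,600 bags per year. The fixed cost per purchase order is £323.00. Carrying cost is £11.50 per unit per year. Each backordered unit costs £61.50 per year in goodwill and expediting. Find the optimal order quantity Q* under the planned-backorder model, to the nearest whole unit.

With planned backorders, Q* = √(2DS/H) · √((H+B)/B).
√(2DS/H) = √(2 × 17,600 × 323 / 11.5) = 994.314.
√((H+B)/B) = √((11.5+61.5)/61.5) = 1.0895.
Q* ≈ 1083.297.

Q* ≈ 1,083 bags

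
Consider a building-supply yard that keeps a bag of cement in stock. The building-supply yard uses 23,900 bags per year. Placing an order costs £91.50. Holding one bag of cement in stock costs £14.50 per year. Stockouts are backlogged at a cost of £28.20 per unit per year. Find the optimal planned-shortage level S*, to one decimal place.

S* ≈ 229.5 bags

With planned backorders, Q* = √(2DS/H) · √((H+B)/B).
√(2DS/H) = √(2 × 23,900 × 91.5 / 14.5) = 549.213.
√((H+B)/B) = √((14.5+28.2)/28.2) = 1.2305.
Q* ≈ 675.818.
S* = Q* · H/(H+B) = 675.818 × 14.5/42.7 ≈ 229.493.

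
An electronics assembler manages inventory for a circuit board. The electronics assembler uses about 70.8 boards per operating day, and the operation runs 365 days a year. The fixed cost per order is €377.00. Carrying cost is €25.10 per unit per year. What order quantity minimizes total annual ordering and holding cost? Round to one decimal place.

Q* ≈ 881.1 boards

Annual demand D = 70.8 × 365 = 25,842.
EOQ = √(2DS / H) = √(2 × 25,842 × 377 / 25.1).
= √(19,484,868 / 25.1) = √776,289.5618 ≈ 881.073.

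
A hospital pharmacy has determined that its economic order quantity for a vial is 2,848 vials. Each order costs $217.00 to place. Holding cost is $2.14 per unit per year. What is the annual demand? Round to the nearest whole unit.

Invert the EOQ relation Q*² = 2DS/H.
From Q* = √(2DS/H): D = Q*²H / (2S) = 2,848² × 2.14 / (2 × 217) = 39994.845.

D ≈ 39,995 vials per year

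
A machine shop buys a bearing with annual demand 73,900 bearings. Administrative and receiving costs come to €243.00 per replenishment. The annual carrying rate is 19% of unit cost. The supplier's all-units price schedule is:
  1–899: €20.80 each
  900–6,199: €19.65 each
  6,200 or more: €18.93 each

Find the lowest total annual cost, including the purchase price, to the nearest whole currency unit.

TC* ≈ €1,412,973

Holding cost per unit per year at price C is H = 0.19·C.
For each price level, check whether its EOQ is feasible; otherwise the best quantity at that price is the breakpoint.
Tier 1 (€20.80): EOQ = 3014.6 exceeds tier's upper bound 899, so this tier is dominated.
EOQ at €19.65 = 3101.6 (feasible in tier 2): TC = 73,900×€19.65 + (73,900/3101.6)×243 + (3101.6/2)×0.19×€19.65 = €1,463,714.73.
EOQ at €18.93 = 3160.0 < 6200, so use break Q=6200: TC = 73,900×€18.93 + (73,900/6200.0)×243 + (6200.0/2)×0.19×€18.93 = €1,412,973.17.
Lowest total cost among the candidates is at Q = 6200.0.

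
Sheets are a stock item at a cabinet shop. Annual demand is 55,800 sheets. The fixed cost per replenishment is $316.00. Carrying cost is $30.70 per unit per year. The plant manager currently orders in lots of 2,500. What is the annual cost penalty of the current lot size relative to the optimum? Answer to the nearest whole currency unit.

EOQ = √(2DS/H) = √(2 × 55,800 × 316 / 30.7) ≈ 1071.78.
Cost at Q* = (D/Q*)S + (Q*/2)H = √(2DSH) ≈ $32,903.71.
Cost at Q = 2,500: (55,800/2,500)×316 + (2,500/2)×30.7 = $7,053.12 + $38,375.00 = $45,428.12.
Excess = $45,428.12 − $32,903.71 = $12,524.41.

Extra cost ≈ $12,524 per year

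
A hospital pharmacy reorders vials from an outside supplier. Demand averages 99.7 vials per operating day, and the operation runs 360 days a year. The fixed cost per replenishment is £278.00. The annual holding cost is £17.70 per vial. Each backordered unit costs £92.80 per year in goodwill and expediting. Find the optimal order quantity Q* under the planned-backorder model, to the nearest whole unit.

Annual demand D = 99.7 × 360 = 35,892.
With planned backorders, Q* = √(2DS/H) · √((H+B)/B).
√(2DS/H) = √(2 × 35,892 × 278 / 17.7) = 1061.817.
√((H+B)/B) = √((17.7+92.8)/92.8) = 1.0912.
Q* ≈ 1158.662.

Q* ≈ 1,159 vials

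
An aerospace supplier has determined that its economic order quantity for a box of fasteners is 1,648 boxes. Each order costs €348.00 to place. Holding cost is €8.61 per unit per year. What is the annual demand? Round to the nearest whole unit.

Squaring Q* = √(2DS/H) gives Q*² = 2DS/H.
From Q* = √(2DS/H): D = Q*²H / (2S) = 1,648² × 8.61 / (2 × 348) = 33597.606.

D ≈ 33,598 boxes per year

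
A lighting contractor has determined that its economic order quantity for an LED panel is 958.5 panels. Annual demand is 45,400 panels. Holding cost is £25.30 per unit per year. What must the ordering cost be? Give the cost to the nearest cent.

Squaring Q* = √(2DS/H) gives Q*² = 2DS/H.
From Q* = √(2DS/H): S = Q*²H / (2D) = 958.5² × 25.3 / (2 × 45,400) = 255.9876.

S ≈ £255.99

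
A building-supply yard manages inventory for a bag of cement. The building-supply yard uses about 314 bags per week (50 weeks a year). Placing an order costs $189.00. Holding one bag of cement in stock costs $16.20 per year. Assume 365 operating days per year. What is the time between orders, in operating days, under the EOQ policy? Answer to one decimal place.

T ≈ 14.1 days

Annual demand D = 314 × 50 = 15,700.
EOQ = √(2DS/H) = √(2 × 15,700 × 189 / 16.2) ≈ 605.25.
Cycle time = Q*/D × 365 = 605.25 / 15,700 × 365 ≈ 14.071 days.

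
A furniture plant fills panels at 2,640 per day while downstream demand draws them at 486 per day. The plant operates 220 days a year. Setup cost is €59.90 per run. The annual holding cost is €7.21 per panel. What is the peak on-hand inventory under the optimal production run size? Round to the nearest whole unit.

Annual demand D = 486 × 220 = 106,920.
Production build-up factor (1 − d/p) = 1 − 486/2,640 = 0.8159.
Q* = √(2DS / (H(1 − d/p))) = √(2 × 106,920 × 59.9 / (7.21 × 0.8159)).
= √(12,809,016 / 5.8827) ≈ 1475.602.
Maximum inventory = Q*(1 − d/p) = 1475.602 × 0.8159 ≈ 1203.957.

I_max ≈ 1,204 panels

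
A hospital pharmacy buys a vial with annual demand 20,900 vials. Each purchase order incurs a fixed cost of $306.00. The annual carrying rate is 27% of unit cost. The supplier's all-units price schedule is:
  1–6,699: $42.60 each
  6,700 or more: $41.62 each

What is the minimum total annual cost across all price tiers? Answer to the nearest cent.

Holding cost per unit per year at price C is H = 0.27·C.
Evaluate total cost at each tier's feasible EOQ or, if the EOQ is below the tier, at the tier's minimum quantity.
EOQ at $42.60 = 1054.5 (feasible in tier 1): TC = 20,900×$42.60 + (20,900/1054.5)×306 + (1054.5/2)×0.27×$42.60 = $902,469.29.
EOQ at $41.62 = 1066.9 < 6700, so use break Q=6700: TC = 20,900×$41.62 + (20,900/6700.0)×306 + (6700.0/2)×0.27×$41.62 = $908,457.83.
Lowest total cost among the candidates is at Q = 1054.5.

TC* ≈ $902,469.29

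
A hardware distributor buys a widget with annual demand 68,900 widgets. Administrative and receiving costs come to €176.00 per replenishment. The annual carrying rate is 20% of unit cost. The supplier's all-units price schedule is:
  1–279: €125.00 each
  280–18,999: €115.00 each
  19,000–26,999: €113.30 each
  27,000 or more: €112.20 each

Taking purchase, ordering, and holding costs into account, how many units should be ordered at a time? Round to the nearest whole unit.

Q* ≈ 1,027 widgets

Holding cost per unit per year at price C is H = 0.20·C.
Candidates are each tier's EOQ (if it falls in that tier) and each price-break quantity.
Tier 1 (€125.00): EOQ = 984.9 exceeds tier's upper bound 279, so this tier is dominated.
EOQ at €115.00 = 1026.9 (feasible in tier 2): TC = 68,900×€115.00 + (68,900/1026.9)×176 + (1026.9/2)×0.20×€115.00 = €7,947,118.09.
EOQ at €113.30 = 1034.5 < 19000, so use break Q=19000: TC = 68,900×€113.30 + (68,900/19000.0)×176 + (19000.0/2)×0.20×€113.30 = €8,022,278.23.
EOQ at €112.20 = 1039.6 < 27000, so use break Q=27000: TC = 68,900×€112.20 + (68,900/27000.0)×176 + (27000.0/2)×0.20×€112.20 = €8,033,969.13.
Lowest total cost is €7,947,118.09 at Q = 1026.9.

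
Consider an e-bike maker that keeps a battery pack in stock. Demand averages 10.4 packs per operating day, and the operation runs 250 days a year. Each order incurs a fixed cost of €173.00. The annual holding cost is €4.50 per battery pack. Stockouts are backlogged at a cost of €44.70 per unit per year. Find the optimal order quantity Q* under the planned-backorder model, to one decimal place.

Q* ≈ 469.1 packs

Annual demand D = 10.4 × 250 = 2,600.
With planned backorders, Q* = √(2DS/H) · √((H+B)/B).
√(2DS/H) = √(2 × 2,600 × 173 / 4.5) = 447.114.
√((H+B)/B) = √((4.5+44.7)/44.7) = 1.0491.
Q* ≈ 469.080.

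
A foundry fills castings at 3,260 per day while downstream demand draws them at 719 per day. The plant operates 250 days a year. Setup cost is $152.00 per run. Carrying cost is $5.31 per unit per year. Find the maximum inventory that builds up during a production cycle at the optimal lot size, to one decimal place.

I_max ≈ 2,832.2 castings

Annual demand D = 719 × 250 = 179,750.
Production build-up factor (1 − d/p) = 1 − 719/3,260 = 0.7794.
Q* = √(2DS / (H(1 − d/p))) = √(2 × 179,750 × 152 / (5.31 × 0.7794)).
= √(54,644,000 / 4.1389) ≈ 3633.544.
Maximum inventory = Q*(1 − d/p) = 3633.544 × 0.7794 ≈ 2832.158.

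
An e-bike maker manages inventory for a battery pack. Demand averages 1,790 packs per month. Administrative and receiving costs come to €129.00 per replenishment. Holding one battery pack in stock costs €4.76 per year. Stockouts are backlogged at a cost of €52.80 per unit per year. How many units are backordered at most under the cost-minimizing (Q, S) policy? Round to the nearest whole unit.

S* ≈ 93 packs

Annual demand D = 1,790 × 12 = 21,480.
With planned backorders, Q* = √(2DS/H) · √((H+B)/B).
√(2DS/H) = √(2 × 21,480 × 129 / 4.76) = 1079.005.
√((H+B)/B) = √((4.76+52.8)/52.8) = 1.0441.
Q* ≈ 1126.593.
S* = Q* · H/(H+B) = 1126.593 × 4.76/57.56 ≈ 93.165.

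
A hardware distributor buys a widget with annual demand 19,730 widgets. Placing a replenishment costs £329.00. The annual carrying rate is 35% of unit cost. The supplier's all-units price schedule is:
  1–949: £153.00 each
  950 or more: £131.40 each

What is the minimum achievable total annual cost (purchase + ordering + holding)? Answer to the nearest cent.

TC* ≈ £2,621,200.06

Holding cost per unit per year at price C is H = 0.35·C.
Evaluate total cost at each tier's feasible EOQ or, if the EOQ is below the tier, at the tier's minimum quantity.
EOQ at £153.00 = 492.4 (feasible in tier 1): TC = 19,730×£153.00 + (19,730/492.4)×329 + (492.4/2)×0.35×£153.00 = £3,045,056.73.
EOQ at £131.40 = 531.3 < 950, so use break Q=950: TC = 19,730×£131.40 + (19,730/950.0)×329 + (950.0/2)×0.35×£131.40 = £2,621,200.06.
Lowest total cost among the candidates is at Q = 950.0.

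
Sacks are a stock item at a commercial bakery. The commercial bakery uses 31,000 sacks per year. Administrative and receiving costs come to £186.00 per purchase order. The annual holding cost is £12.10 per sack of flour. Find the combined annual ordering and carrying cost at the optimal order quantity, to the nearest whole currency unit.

The optimal lot size = √(2DS/H) = √(2 × 31,000 × 186 / 12.1) ≈ 976.25.
At the optimum the two cost components are equal, so total cost = 2·(Q*/2)H = Q*·H.
Minimum total = √(2DSH) = √(2 × 31,000 × 186 × 12.1) ≈ 11812.587.

TC* ≈ £11,813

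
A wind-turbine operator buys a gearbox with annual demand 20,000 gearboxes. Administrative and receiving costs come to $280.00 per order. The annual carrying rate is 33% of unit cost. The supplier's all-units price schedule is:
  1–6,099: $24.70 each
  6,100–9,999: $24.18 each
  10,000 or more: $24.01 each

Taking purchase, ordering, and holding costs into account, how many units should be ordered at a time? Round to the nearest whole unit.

Q* ≈ 1,172 gearboxes

Holding cost per unit per year at price C is H = 0.33·C.
Candidates are each tier's EOQ (if it falls in that tier) and each price-break quantity.
EOQ at $24.70 = 1172.2 (feasible in tier 1): TC = 20,000×$24.70 + (20,000/1172.2)×280 + (1172.2/2)×0.33×$24.70 = $503,554.64.
EOQ at $24.18 = 1184.7 < 6100, so use break Q=6100: TC = 20,000×$24.18 + (20,000/6100.0)×280 + (6100.0/2)×0.33×$24.18 = $508,855.20.
EOQ at $24.01 = 1188.9 < 10000, so use break Q=10000: TC = 20,000×$24.01 + (20,000/10000.0)×280 + (10000.0/2)×0.33×$24.01 = $520,376.50.
Lowest total cost is $503,554.64 at Q = 1172.2.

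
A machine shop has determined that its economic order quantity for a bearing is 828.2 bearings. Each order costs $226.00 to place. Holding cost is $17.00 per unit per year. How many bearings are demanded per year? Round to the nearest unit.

Squaring Q* = √(2DS/H) gives Q*² = 2DS/H.
From Q* = √(2DS/H): D = Q*²H / (2S) = 828.2² × 17 / (2 × 226) = 25797.697.

D ≈ 25,798 bearings per year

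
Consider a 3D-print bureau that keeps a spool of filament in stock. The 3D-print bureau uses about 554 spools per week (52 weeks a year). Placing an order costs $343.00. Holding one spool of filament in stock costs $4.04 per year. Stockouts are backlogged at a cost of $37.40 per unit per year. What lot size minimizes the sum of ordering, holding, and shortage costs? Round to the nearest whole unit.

Annual demand D = 554 × 52 = 28,808.
With planned backorders, Q* = √(2DS/H) · √((H+B)/B).
√(2DS/H) = √(2 × 28,808 × 343 / 4.04) = 2211.709.
√((H+B)/B) = √((4.04+37.4)/37.4) = 1.0526.
Q* ≈ 2328.102.

Q* ≈ 2,328 spools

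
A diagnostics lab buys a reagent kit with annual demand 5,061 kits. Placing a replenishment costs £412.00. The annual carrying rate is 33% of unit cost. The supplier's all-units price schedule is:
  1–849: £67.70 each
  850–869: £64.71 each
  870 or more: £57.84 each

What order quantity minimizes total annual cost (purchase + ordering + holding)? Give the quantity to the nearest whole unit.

Q* ≈ 870 kits

Holding cost per unit per year at price C is H = 0.33·C.
Candidates are each tier's EOQ (if it falls in that tier) and each price-break quantity.
EOQ at £67.70 = 432.0 (feasible in tier 1): TC = 5,061×£67.70 + (5,061/432.0)×412 + (432.0/2)×0.33×£67.70 = £352,282.05.
EOQ at £64.71 = 441.9 < 850, so use break Q=850: TC = 5,061×£64.71 + (5,061/850.0)×412 + (850.0/2)×0.33×£64.71 = £339,025.98.
EOQ at £57.84 = 467.4 < 870, so use break Q=870: TC = 5,061×£57.84 + (5,061/870.0)×412 + (870.0/2)×0.33×£57.84 = £303,427.88.
Lowest total cost is £303,427.88 at Q = 870.0.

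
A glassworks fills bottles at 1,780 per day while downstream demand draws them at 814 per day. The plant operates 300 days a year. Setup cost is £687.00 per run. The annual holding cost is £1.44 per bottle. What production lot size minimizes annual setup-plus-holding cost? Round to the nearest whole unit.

Q* ≈ 20,721 bottles

Annual demand D = 814 × 300 = 244,200.
Production build-up factor (1 − d/p) = 1 − 814/1,780 = 0.5427.
Q* = √(2DS / (H(1 − d/p))) = √(2 × 244,200 × 687 / (1.44 × 0.5427)).
= √(335,530,800 / 0.7815) ≈ 20720.794.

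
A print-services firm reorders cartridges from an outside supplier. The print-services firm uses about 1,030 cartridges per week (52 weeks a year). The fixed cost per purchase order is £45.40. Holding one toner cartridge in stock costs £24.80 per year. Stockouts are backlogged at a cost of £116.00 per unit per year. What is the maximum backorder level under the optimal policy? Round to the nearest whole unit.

Annual demand D = 1,030 × 52 = 53,560.
With planned backorders, Q* = √(2DS/H) · √((H+B)/B).
√(2DS/H) = √(2 × 53,560 × 45.4 / 24.8) = 442.830.
√((H+B)/B) = √((24.8+116)/116) = 1.1017.
Q* ≈ 487.876.
S* = Q* · H/(H+B) = 487.876 × 24.8/140.8 ≈ 85.933.

S* ≈ 86 cartridges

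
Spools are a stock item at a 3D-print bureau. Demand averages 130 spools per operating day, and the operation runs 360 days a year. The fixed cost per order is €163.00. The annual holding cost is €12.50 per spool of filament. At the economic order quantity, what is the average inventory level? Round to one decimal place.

Annual demand D = 130 × 360 = 46,800.
EOQ = √(2DS/H) = √(2 × 46,800 × 163 / 12.5) ≈ 1104.78.
Average inventory = Q*/2 ≈ 1104.78 / 2 = 552.391.

Average inventory ≈ 552.4 spools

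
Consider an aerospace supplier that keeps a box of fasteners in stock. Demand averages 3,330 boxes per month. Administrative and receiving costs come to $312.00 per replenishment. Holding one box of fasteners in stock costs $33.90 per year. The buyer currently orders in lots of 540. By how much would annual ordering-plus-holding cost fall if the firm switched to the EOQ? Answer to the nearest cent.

Extra cost ≈ $3,166.99 per year

Annual demand D = 3,330 × 12 = 39,960.
EOQ = √(2DS/H) = √(2 × 39,960 × 312 / 33.9) ≈ 857.64.
Cost at Q* = (D/Q*)S + (Q*/2)H = √(2DSH) ≈ $29,074.01.
Cost at Q = 540: (39,960/540)×312 + (540/2)×33.9 = $23,088.00 + $9,153.00 = $32,241.00.
Excess = $32,241.00 − $29,074.01 = $3,166.99.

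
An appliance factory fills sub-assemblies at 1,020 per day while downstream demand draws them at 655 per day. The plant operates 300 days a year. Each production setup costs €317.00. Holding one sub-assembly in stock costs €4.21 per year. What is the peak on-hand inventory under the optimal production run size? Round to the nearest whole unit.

I_max ≈ 3,254 sub-assemblies

Annual demand D = 655 × 300 = 196,500.
Production build-up factor (1 − d/p) = 1 − 655/1,020 = 0.3578.
Q* = √(2DS / (H(1 − d/p))) = √(2 × 196,500 × 317 / (4.21 × 0.3578)).
= √(124,581,000 / 1.5065) ≈ 9093.656.
Maximum inventory = Q*(1 − d/p) = 9093.656 × 0.3578 ≈ 3254.102.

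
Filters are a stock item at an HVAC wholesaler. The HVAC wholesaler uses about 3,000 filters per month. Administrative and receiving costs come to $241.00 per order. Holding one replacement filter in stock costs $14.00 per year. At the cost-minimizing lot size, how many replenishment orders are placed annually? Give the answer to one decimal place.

N ≈ 32.3 orders per year

Annual demand D = 3,000 × 12 = 36,000.
Q* = √(2DS/H) = √(2 × 36,000 × 241 / 14) ≈ 1113.30.
Orders per year = D / Q* = 36,000 / 1113.30 ≈ 32.336.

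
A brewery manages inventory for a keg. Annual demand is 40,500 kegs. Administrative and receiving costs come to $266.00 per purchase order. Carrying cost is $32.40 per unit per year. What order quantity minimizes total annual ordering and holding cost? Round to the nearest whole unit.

Q* ≈ 815 kegs

EOQ = √(2DS / H) = √(2 × 40,500 × 266 / 32.4).
= √(21,546,000 / 32.4) = √665,000 ≈ 815.475.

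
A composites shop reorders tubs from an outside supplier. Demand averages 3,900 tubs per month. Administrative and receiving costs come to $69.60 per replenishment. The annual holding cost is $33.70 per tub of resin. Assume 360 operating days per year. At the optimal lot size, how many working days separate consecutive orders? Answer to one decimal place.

T ≈ 3.4 days

Annual demand D = 3,900 × 12 = 46,800.
Q* = √(2DS/H) = √(2 × 46,800 × 69.6 / 33.7) ≈ 439.67.
Cycle time = Q*/D × 360 = 439.67 / 46,800 × 360 ≈ 3.382 days.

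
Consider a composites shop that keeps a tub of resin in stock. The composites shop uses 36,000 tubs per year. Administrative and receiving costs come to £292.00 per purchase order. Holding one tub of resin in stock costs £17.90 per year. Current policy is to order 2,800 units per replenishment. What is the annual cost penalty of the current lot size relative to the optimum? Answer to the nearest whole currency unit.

Extra cost ≈ £9,415 per year

EOQ = √(2DS/H) = √(2 × 36,000 × 292 / 17.9) ≈ 1083.76.
Cost at Q* = (D/Q*)S + (Q*/2)H = √(2DSH) ≈ £19,399.22.
Cost at Q = 2,800: (36,000/2,800)×292 + (2,800/2)×17.9 = £3,754.29 + £25,060.00 = £28,814.29.
Excess = £28,814.29 − £19,399.22 = £9,415.07.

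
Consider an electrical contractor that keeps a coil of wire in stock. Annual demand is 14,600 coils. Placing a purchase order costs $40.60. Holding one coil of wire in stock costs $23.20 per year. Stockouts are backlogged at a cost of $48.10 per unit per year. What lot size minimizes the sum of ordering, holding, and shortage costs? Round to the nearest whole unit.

With planned backorders, Q* = √(2DS/H) · √((H+B)/B).
√(2DS/H) = √(2 × 14,600 × 40.6 / 23.2) = 226.053.
√((H+B)/B) = √((23.2+48.1)/48.1) = 1.2175.
Q* ≈ 275.222.

Q* ≈ 275 coils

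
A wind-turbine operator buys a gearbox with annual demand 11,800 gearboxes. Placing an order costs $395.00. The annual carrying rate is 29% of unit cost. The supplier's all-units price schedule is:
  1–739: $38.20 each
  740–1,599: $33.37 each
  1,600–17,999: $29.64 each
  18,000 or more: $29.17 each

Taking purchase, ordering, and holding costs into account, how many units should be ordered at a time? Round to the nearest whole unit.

Holding cost per unit per year at price C is H = 0.29·C.
Evaluate total cost at each tier's feasible EOQ or, if the EOQ is below the tier, at the tier's minimum quantity.
Tier 1 ($38.20): EOQ = 917.3 exceeds tier's upper bound 739, so this tier is dominated.
EOQ at $33.37 = 981.5 (feasible in tier 2): TC = 11,800×$33.37 + (11,800/981.5)×395 + (981.5/2)×0.29×$33.37 = $403,263.99.
EOQ at $29.64 = 1041.4 < 1600, so use break Q=1600: TC = 11,800×$29.64 + (11,800/1600.0)×395 + (1600.0/2)×0.29×$29.64 = $359,541.60.
EOQ at $29.17 = 1049.8 < 18000, so use break Q=18000: TC = 11,800×$29.17 + (11,800/18000.0)×395 + (18000.0/2)×0.29×$29.17 = $420,598.64.
Lowest total cost is $359,541.60 at Q = 1600.0.

Q* ≈ 1,600 gearboxes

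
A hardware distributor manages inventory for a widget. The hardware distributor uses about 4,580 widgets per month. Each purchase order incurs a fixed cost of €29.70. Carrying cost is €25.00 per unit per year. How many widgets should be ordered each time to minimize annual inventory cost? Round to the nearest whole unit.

Q* ≈ 361 widgets

Annual demand D = 4,580 × 12 = 54,960.
EOQ = √(2DS / H) = √(2 × 54,960 × 29.7 / 25).
= √(3,264,624 / 25) = √130,584.96 ≈ 361.365.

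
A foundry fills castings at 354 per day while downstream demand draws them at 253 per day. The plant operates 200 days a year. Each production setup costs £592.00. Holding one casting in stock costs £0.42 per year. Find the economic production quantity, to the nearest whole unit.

Annual demand D = 253 × 200 = 50,600.
Production build-up factor (1 − d/p) = 1 − 253/354 = 0.2853.
Q* = √(2DS / (H(1 − d/p))) = √(2 × 50,600 × 592 / (0.42 × 0.2853)).
= √(59,910,400 / 0.1198) ≈ 22359.774.

Q* ≈ 22,360 castings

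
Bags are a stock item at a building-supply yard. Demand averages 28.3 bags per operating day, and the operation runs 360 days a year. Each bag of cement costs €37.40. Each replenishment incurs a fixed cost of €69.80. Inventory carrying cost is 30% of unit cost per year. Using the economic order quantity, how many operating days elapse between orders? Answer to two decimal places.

Annual demand D = 28.3 × 360 = 10,188.
Holding cost H = 0.30 × €37.40 = €11.2200 per unit per year.
Q* = √(2DS/H) = √(2 × 10,188 × 69.8 / 11.22) ≈ 356.03.
Cycle time = Q*/D × 360 = 356.03 / 10,188 × 360 ≈ 12.581 days.

T ≈ 12.58 days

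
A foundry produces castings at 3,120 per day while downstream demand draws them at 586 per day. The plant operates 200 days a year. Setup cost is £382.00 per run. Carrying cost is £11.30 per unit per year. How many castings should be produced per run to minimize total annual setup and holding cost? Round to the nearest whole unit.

Annual demand D = 586 × 200 = 117,200.
Production build-up factor (1 − d/p) = 1 − 586/3,120 = 0.8122.
Q* = √(2DS / (H(1 − d/p))) = √(2 × 117,200 × 382 / (11.3 × 0.8122)).
= √(89,540,800 / 9.1776) ≈ 3123.527.

Q* ≈ 3,124 castings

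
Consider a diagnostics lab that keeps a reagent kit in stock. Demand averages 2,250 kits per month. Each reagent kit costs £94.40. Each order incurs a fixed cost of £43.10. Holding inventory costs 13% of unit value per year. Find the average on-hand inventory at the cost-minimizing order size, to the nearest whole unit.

Annual demand D = 2,250 × 12 = 27,000.
Holding cost H = 0.13 × £94.40 = £12.2720 per unit per year.
The optimal lot size = √(2DS/H) = √(2 × 27,000 × 43.1 / 12.272) ≈ 435.49.
Average inventory = Q*/2 ≈ 435.49 / 2 = 217.745.

Average inventory ≈ 218 kits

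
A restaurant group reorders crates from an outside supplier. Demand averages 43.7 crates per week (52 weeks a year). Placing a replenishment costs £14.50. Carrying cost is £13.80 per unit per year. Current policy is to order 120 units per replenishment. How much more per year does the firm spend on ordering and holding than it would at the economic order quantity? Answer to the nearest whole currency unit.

Extra cost ≈ £149 per year

Annual demand D = 43.7 × 52 = 2,272.4.
EOQ = √(2DS/H) = √(2 × 2,272.4 × 14.5 / 13.8) ≈ 69.10.
Cost at Q* = (D/Q*)S + (Q*/2)H = √(2DSH) ≈ £953.63.
Cost at Q = 120: (2,272.4/120)×14.5 + (120/2)×13.8 = £274.58 + £828.00 = £1,102.58.
Excess = £1,102.58 − £953.63 = £148.95.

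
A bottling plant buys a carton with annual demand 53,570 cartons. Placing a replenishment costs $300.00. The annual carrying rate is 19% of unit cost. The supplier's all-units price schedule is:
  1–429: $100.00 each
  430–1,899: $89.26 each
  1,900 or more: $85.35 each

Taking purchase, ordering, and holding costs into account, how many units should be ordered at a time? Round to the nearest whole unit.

Q* ≈ 1,900 cartons

Holding cost per unit per year at price C is H = 0.19·C.
For each price level, check whether its EOQ is feasible; otherwise the best quantity at that price is the breakpoint.
Tier 1 ($100.00): EOQ = 1300.6 exceeds tier's upper bound 429, so this tier is dominated.
EOQ at $89.26 = 1376.7 (feasible in tier 2): TC = 53,570×$89.26 + (53,570/1376.7)×300 + (1376.7/2)×0.19×$89.26 = $4,805,005.77.
EOQ at $85.35 = 1407.9 < 1900, so use break Q=1900: TC = 53,570×$85.35 + (53,570/1900.0)×300 + (1900.0/2)×0.19×$85.35 = $4,596,063.60.
Lowest total cost is $4,596,063.60 at Q = 1900.0.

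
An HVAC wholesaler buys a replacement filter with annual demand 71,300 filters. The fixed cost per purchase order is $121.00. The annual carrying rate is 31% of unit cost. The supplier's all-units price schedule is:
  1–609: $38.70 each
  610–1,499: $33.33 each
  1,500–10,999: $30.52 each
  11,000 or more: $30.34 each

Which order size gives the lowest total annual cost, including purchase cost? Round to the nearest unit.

Q* ≈ 1,500 filters

Holding cost per unit per year at price C is H = 0.31·C.
Candidates are each tier's EOQ (if it falls in that tier) and each price-break quantity.
Tier 1 ($38.70): EOQ = 1199.3 exceeds tier's upper bound 609, so this tier is dominated.
EOQ at $33.33 = 1292.3 (feasible in tier 2): TC = 71,300×$33.33 + (71,300/1292.3)×121 + (1292.3/2)×0.31×$33.33 = $2,389,781.14.
EOQ at $30.52 = 1350.5 < 1500, so use break Q=1500: TC = 71,300×$30.52 + (71,300/1500.0)×121 + (1500.0/2)×0.31×$30.52 = $2,188,923.43.
EOQ at $30.34 = 1354.5 < 11000, so use break Q=11000: TC = 71,300×$30.34 + (71,300/11000.0)×121 + (11000.0/2)×0.31×$30.34 = $2,215,756.00.
Lowest total cost is $2,188,923.43 at Q = 1500.0.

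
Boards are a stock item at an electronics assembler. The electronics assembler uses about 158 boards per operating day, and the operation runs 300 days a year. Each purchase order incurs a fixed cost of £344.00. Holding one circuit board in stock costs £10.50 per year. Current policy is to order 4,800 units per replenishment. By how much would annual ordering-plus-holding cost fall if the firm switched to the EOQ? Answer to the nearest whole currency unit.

Extra cost ≈ £10,092 per year

Annual demand D = 158 × 300 = 47,400.
EOQ = √(2DS/H) = √(2 × 47,400 × 344 / 10.5) ≈ 1762.34.
Cost at Q* = (D/Q*)S + (Q*/2)H = √(2DSH) ≈ £18,504.53.
Cost at Q = 4,800: (47,400/4,800)×344 + (4,800/2)×10.5 = £3,397.00 + £25,200.00 = £28,597.00.
Excess = £28,597.00 − £18,504.53 = £10,092.47.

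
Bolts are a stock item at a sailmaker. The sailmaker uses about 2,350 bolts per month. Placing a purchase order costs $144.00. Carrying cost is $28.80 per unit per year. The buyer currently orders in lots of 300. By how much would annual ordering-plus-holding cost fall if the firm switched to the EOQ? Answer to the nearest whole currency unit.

Extra cost ≈ $2,562 per year

Annual demand D = 2,350 × 12 = 28,200.
EOQ = √(2DS/H) = √(2 × 28,200 × 144 / 28.8) ≈ 531.04.
Cost at Q* = (D/Q*)S + (Q*/2)H = √(2DSH) ≈ $15,293.86.
Cost at Q = 300: (28,200/300)×144 + (300/2)×28.8 = $13,536.00 + $4,320.00 = $17,856.00.
Excess = $17,856.00 − $15,293.86 = $2,562.14.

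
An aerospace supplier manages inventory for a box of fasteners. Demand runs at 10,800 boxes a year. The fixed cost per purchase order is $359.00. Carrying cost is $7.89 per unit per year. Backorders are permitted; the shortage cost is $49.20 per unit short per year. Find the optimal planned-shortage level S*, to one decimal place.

With planned backorders, Q* = √(2DS/H) · √((H+B)/B).
√(2DS/H) = √(2 × 10,800 × 359 / 7.89) = 991.370.
√((H+B)/B) = √((7.89+49.2)/49.2) = 1.0772.
Q* ≈ 1067.906.
S* = Q* · H/(H+B) = 1067.906 × 7.89/57.09 ≈ 147.588.

S* ≈ 147.6 boxes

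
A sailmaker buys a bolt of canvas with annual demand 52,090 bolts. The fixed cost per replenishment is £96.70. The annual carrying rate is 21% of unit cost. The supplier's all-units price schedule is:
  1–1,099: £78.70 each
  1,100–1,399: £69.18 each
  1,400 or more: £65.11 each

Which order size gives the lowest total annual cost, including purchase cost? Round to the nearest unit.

Q* ≈ 1,400 bolts

Holding cost per unit per year at price C is H = 0.21·C.
Candidates are each tier's EOQ (if it falls in that tier) and each price-break quantity.
EOQ at £78.70 = 780.7 (feasible in tier 1): TC = 52,090×£78.70 + (52,090/780.7)×96.7 + (780.7/2)×0.21×£78.70 = £4,112,386.35.
EOQ at £69.18 = 832.7 < 1100, so use break Q=1100: TC = 52,090×£69.18 + (52,090/1100.0)×96.7 + (1100.0/2)×0.21×£69.18 = £3,616,155.67.
EOQ at £65.11 = 858.4 < 1400, so use break Q=1400: TC = 52,090×£65.11 + (52,090/1400.0)×96.7 + (1400.0/2)×0.21×£65.11 = £3,404,749.00.
Lowest total cost is £3,404,749.00 at Q = 1400.0.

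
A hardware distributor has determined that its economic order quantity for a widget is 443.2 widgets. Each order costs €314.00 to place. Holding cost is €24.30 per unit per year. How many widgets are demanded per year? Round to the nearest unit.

D ≈ 7,601 widgets per year

Invert the EOQ relation Q*² = 2DS/H.
From Q* = √(2DS/H): D = Q*²H / (2S) = 443.2² × 24.3 / (2 × 314) = 7600.569.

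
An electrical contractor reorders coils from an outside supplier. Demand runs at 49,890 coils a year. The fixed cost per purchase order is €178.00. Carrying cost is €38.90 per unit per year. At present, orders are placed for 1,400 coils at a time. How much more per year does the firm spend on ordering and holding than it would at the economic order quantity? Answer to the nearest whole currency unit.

EOQ = √(2DS/H) = √(2 × 49,890 × 178 / 38.9) ≈ 675.70.
Cost at Q* = (D/Q*)S + (Q*/2)H = √(2DSH) ≈ €26,284.91.
Cost at Q = 1,400: (49,890/1,400)×178 + (1,400/2)×38.9 = €6,343.16 + €27,230.00 = €33,573.16.
Excess = €33,573.16 − €26,284.91 = €7,288.24.

Extra cost ≈ €7,288 per year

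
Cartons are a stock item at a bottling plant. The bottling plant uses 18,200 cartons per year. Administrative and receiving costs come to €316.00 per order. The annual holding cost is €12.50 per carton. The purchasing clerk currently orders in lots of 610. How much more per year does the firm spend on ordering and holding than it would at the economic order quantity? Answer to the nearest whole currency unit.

EOQ = √(2DS/H) = √(2 × 18,200 × 316 / 12.5) ≈ 959.27.
Cost at Q* = (D/Q*)S + (Q*/2)H = √(2DSH) ≈ €11,990.83.
Cost at Q = 610: (18,200/610)×316 + (610/2)×12.5 = €9,428.20 + €3,812.50 = €13,240.70.
Excess = €13,240.70 − €11,990.83 = €1,249.87.

Extra cost ≈ €1,250 per year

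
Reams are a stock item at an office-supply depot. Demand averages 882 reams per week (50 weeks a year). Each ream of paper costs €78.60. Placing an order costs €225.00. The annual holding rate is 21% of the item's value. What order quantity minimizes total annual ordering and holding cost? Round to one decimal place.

Q* ≈ 1,096.5 reams

Annual demand D = 882 × 50 = 44,100.
Holding cost H = 0.21 × €78.60 = €16.5060 per unit per year.
EOQ = √(2DS / H) = √(2 × 44,100 × 225 / 16.506).
= √(19,845,000 / 16.506) = √1,202,290.0763 ≈ 1096.490.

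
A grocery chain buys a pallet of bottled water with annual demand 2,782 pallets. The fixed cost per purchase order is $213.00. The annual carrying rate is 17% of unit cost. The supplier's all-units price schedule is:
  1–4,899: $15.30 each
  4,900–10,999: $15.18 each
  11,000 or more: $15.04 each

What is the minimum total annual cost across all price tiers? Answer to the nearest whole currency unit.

Holding cost per unit per year at price C is H = 0.17·C.
Candidates are each tier's EOQ (if it falls in that tier) and each price-break quantity.
EOQ at $15.30 = 675.0 (feasible in tier 1): TC = 2,782×$15.30 + (2,782/675.0)×213 + (675.0/2)×0.17×$15.30 = $44,320.31.
EOQ at $15.18 = 677.7 < 4900, so use break Q=4900: TC = 2,782×$15.18 + (2,782/4900.0)×213 + (4900.0/2)×0.17×$15.18 = $48,674.16.
EOQ at $15.04 = 680.8 < 11000, so use break Q=11000: TC = 2,782×$15.04 + (2,782/11000.0)×213 + (11000.0/2)×0.17×$15.04 = $55,957.55.
Lowest total cost among the candidates is at Q = 675.0.

TC* ≈ $44,320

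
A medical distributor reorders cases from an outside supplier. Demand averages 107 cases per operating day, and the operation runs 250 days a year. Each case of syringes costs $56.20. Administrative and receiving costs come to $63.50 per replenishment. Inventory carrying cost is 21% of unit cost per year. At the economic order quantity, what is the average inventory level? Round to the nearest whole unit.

Annual demand D = 107 × 250 = 26,750.
Holding cost H = 0.21 × $56.20 = $11.8020 per unit per year.
Q* = √(2DS/H) = √(2 × 26,750 × 63.5 / 11.802) ≈ 536.52.
Average inventory = Q*/2 ≈ 536.52 / 2 = 268.260.

Average inventory ≈ 268 cases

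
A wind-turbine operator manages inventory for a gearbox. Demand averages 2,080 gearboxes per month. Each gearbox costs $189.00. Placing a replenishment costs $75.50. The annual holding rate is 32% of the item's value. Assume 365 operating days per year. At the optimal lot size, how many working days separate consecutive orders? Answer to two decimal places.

Annual demand D = 2,080 × 12 = 24,960.
Holding cost H = 0.32 × $189.00 = $60.4800 per unit per year.
Q* = √(2DS/H) = √(2 × 24,960 × 75.5 / 60.48) ≈ 249.63.
Cycle time = Q*/D × 365 = 249.63 / 24,960 × 365 ≈ 3.651 days.

T ≈ 3.65 days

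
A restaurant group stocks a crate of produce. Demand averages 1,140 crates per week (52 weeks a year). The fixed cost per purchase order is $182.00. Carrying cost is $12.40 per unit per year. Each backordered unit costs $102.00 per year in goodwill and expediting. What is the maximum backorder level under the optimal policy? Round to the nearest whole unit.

S* ≈ 151 crates

Annual demand D = 1,140 × 52 = 59,280.
With planned backorders, Q* = √(2DS/H) · √((H+B)/B).
√(2DS/H) = √(2 × 59,280 × 182 / 12.4) = 1319.149.
√((H+B)/B) = √((12.4+102)/102) = 1.0590.
Q* ≈ 1397.034.
S* = Q* · H/(H+B) = 1397.034 × 12.4/114.4 ≈ 151.427.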